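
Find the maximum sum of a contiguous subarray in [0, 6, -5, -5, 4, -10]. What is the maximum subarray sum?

Using Kadane's algorithm on [0, 6, -5, -5, 4, -10]:

Scanning through the array:
Position 1 (value 6): max_ending_here = 6, max_so_far = 6
Position 2 (value -5): max_ending_here = 1, max_so_far = 6
Position 3 (value -5): max_ending_here = -4, max_so_far = 6
Position 4 (value 4): max_ending_here = 4, max_so_far = 6
Position 5 (value -10): max_ending_here = -6, max_so_far = 6

Maximum subarray: [0, 6]
Maximum sum: 6

The maximum subarray is [0, 6] with sum 6. This subarray runs from index 0 to index 1.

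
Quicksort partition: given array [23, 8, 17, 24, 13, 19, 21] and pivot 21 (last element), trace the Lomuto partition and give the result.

Lomuto partition with pivot = 21:

Initial array: [23, 8, 17, 24, 13, 19, 21]

arr[0]=23 > 21: no swap
arr[1]=8 <= 21: swap with position 0, array becomes [8, 23, 17, 24, 13, 19, 21]
arr[2]=17 <= 21: swap with position 1, array becomes [8, 17, 23, 24, 13, 19, 21]
arr[3]=24 > 21: no swap
arr[4]=13 <= 21: swap with position 2, array becomes [8, 17, 13, 24, 23, 19, 21]
arr[5]=19 <= 21: swap with position 3, array becomes [8, 17, 13, 19, 23, 24, 21]

Place pivot at position 4: [8, 17, 13, 19, 21, 24, 23]
Pivot position: 4

After partitioning with pivot 21, the array becomes [8, 17, 13, 19, 21, 24, 23]. The pivot is placed at index 4. All elements to the left of the pivot are <= 21, and all elements to the right are > 21.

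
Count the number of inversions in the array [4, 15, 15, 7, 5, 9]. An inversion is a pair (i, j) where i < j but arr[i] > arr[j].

Finding inversions in [4, 15, 15, 7, 5, 9]:

(1, 3): arr[1]=15 > arr[3]=7
(1, 4): arr[1]=15 > arr[4]=5
(1, 5): arr[1]=15 > arr[5]=9
(2, 3): arr[2]=15 > arr[3]=7
(2, 4): arr[2]=15 > arr[4]=5
(2, 5): arr[2]=15 > arr[5]=9
(3, 4): arr[3]=7 > arr[4]=5

Total inversions: 7

The array has 7 inversion(s): (1,3), (1,4), (1,5), (2,3), (2,4), (2,5), (3,4). Each pair (i,j) satisfies i < j and arr[i] > arr[j].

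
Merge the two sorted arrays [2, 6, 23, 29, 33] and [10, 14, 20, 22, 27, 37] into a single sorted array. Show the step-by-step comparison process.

Merging process:

Compare 2 vs 10: take 2 from left. Merged: [2]
Compare 6 vs 10: take 6 from left. Merged: [2, 6]
Compare 23 vs 10: take 10 from right. Merged: [2, 6, 10]
Compare 23 vs 14: take 14 from right. Merged: [2, 6, 10, 14]
Compare 23 vs 20: take 20 from right. Merged: [2, 6, 10, 14, 20]
Compare 23 vs 22: take 22 from right. Merged: [2, 6, 10, 14, 20, 22]
Compare 23 vs 27: take 23 from left. Merged: [2, 6, 10, 14, 20, 22, 23]
Compare 29 vs 27: take 27 from right. Merged: [2, 6, 10, 14, 20, 22, 23, 27]
Compare 29 vs 37: take 29 from left. Merged: [2, 6, 10, 14, 20, 22, 23, 27, 29]
Compare 33 vs 37: take 33 from left. Merged: [2, 6, 10, 14, 20, 22, 23, 27, 29, 33]
Append remaining from right: [37]. Merged: [2, 6, 10, 14, 20, 22, 23, 27, 29, 33, 37]

Final merged array: [2, 6, 10, 14, 20, 22, 23, 27, 29, 33, 37]
Total comparisons: 10

The merged array is [2, 6, 10, 14, 20, 22, 23, 27, 29, 33, 37], requiring 10 comparisons. The merge step runs in O(n) time where n is the total number of elements.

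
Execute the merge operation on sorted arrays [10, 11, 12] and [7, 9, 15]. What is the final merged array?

Merging process:

Compare 10 vs 7: take 7 from right. Merged: [7]
Compare 10 vs 9: take 9 from right. Merged: [7, 9]
Compare 10 vs 15: take 10 from left. Merged: [7, 9, 10]
Compare 11 vs 15: take 11 from left. Merged: [7, 9, 10, 11]
Compare 12 vs 15: take 12 from left. Merged: [7, 9, 10, 11, 12]
Append remaining from right: [15]. Merged: [7, 9, 10, 11, 12, 15]

Final merged array: [7, 9, 10, 11, 12, 15]
Total comparisons: 5

The merged array is [7, 9, 10, 11, 12, 15], requiring 5 comparisons. The merge step runs in O(n) time where n is the total number of elements.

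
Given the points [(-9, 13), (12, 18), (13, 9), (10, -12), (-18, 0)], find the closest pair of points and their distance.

Computing all pairwise distances among 5 points:

d((-9, 13), (12, 18)) = 21.587
d((-9, 13), (13, 9)) = 22.3607
d((-9, 13), (10, -12)) = 31.4006
d((-9, 13), (-18, 0)) = 15.8114
d((12, 18), (13, 9)) = 9.0554 <-- minimum
d((12, 18), (10, -12)) = 30.0666
d((12, 18), (-18, 0)) = 34.9857
d((13, 9), (10, -12)) = 21.2132
d((13, 9), (-18, 0)) = 32.28
d((10, -12), (-18, 0)) = 30.4631

Closest pair: (12, 18) and (13, 9) with distance 9.0554

The closest pair is (12, 18) and (13, 9) with Euclidean distance 9.0554. For 5 points, brute-force pairwise comparison is shown above. For large n, the divide-and-conquer algorithm (sort by x, recurse on halves, check the dividing strip) achieves O(n log n).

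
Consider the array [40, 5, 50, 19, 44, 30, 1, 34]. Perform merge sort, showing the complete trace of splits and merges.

Merge sort trace:

Split: [40, 5, 50, 19, 44, 30, 1, 34] -> [40, 5, 50, 19] and [44, 30, 1, 34]
  Split: [40, 5, 50, 19] -> [40, 5] and [50, 19]
    Split: [40, 5] -> [40] and [5]
    Merge: [40] + [5] -> [5, 40]
    Split: [50, 19] -> [50] and [19]
    Merge: [50] + [19] -> [19, 50]
  Merge: [5, 40] + [19, 50] -> [5, 19, 40, 50]
  Split: [44, 30, 1, 34] -> [44, 30] and [1, 34]
    Split: [44, 30] -> [44] and [30]
    Merge: [44] + [30] -> [30, 44]
    Split: [1, 34] -> [1] and [34]
    Merge: [1] + [34] -> [1, 34]
  Merge: [30, 44] + [1, 34] -> [1, 30, 34, 44]
Merge: [5, 19, 40, 50] + [1, 30, 34, 44] -> [1, 5, 19, 30, 34, 40, 44, 50]

Final sorted array: [1, 5, 19, 30, 34, 40, 44, 50]

The merge sort proceeds by recursively splitting the array and merging sorted halves.
After all merges, the sorted array is [1, 5, 19, 30, 34, 40, 44, 50].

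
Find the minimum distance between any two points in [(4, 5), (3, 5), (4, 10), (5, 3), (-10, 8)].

Computing all pairwise distances among 5 points:

d((4, 5), (3, 5)) = 1.0 <-- minimum
d((4, 5), (4, 10)) = 5.0
d((4, 5), (5, 3)) = 2.2361
d((4, 5), (-10, 8)) = 14.3178
d((3, 5), (4, 10)) = 5.099
d((3, 5), (5, 3)) = 2.8284
d((3, 5), (-10, 8)) = 13.3417
d((4, 10), (5, 3)) = 7.0711
d((4, 10), (-10, 8)) = 14.1421
d((5, 3), (-10, 8)) = 15.8114

Closest pair: (4, 5) and (3, 5) with distance 1.0

The closest pair is (4, 5) and (3, 5) with Euclidean distance 1.0. For 5 points, brute-force pairwise comparison is shown above. For large n, the divide-and-conquer algorithm (sort by x, recurse on halves, check the dividing strip) achieves O(n log n).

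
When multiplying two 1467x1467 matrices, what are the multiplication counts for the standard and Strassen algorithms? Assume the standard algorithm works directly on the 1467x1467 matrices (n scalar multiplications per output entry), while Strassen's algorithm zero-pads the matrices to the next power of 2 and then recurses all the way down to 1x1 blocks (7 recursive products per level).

Matrix multiplication for 1467x1467 matrices:

Strassen's algorithm requires power-of-2 dimensions. Pad 1467x1467 to 2048x2048 (next power of 2).

Standard algorithm: 1467^3 = 3157114563 multiplications
Strassen's algorithm: 7^(log2(2048)) = 7^11 = 1977326743 multiplications
Savings: 3157114563 - 1977326743 = 1179787820 multiplications

Standard: 3157114563 multiplications (1467^3). Strassen: 1977326743 multiplications (7^11, after padding to 2048x2048). Strassen reduces 8 recursive multiplications to 7 at each level.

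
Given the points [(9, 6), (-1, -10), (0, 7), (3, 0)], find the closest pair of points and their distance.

Computing all pairwise distances among 4 points:

d((9, 6), (-1, -10)) = 18.868
d((9, 6), (0, 7)) = 9.0554
d((9, 6), (3, 0)) = 8.4853
d((-1, -10), (0, 7)) = 17.0294
d((-1, -10), (3, 0)) = 10.7703
d((0, 7), (3, 0)) = 7.6158 <-- minimum

Closest pair: (0, 7) and (3, 0) with distance 7.6158

The closest pair is (0, 7) and (3, 0) with Euclidean distance 7.6158. For 4 points, brute-force pairwise comparison is shown above. For large n, the divide-and-conquer algorithm (sort by x, recurse on halves, check the dividing strip) achieves O(n log n).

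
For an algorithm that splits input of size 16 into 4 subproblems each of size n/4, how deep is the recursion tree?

For divide and conquer with division factor 4:

Problem sizes at each level:
Level 0: 16
Level 1: 4
Level 2: 1

The root is level 0 and the size-1 base case is level 2 (the tree spans levels 0 through 2, i.e. 3 levels counting the root), so the depth is the number of divisions: log_4(16) = 2

The recursion tree depth is log_4(16) = 2. At each level, the problem size is divided by 4, so it takes 2 divisions to reduce to a base case of size 1. The algorithm makes 4 recursive calls at each level.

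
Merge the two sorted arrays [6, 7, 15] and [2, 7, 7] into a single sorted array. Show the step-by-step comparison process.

Merging process:

Compare 6 vs 2: take 2 from right. Merged: [2]
Compare 6 vs 7: take 6 from left. Merged: [2, 6]
Compare 7 vs 7: take 7 from left. Merged: [2, 6, 7]
Compare 15 vs 7: take 7 from right. Merged: [2, 6, 7, 7]
Compare 15 vs 7: take 7 from right. Merged: [2, 6, 7, 7, 7]
Append remaining from left: [15]. Merged: [2, 6, 7, 7, 7, 15]

Final merged array: [2, 6, 7, 7, 7, 15]
Total comparisons: 5

The merged array is [2, 6, 7, 7, 7, 15], requiring 5 comparisons. The merge step runs in O(n) time where n is the total number of elements.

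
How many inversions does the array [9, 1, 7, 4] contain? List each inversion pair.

Finding inversions in [9, 1, 7, 4]:

(0, 1): arr[0]=9 > arr[1]=1
(0, 2): arr[0]=9 > arr[2]=7
(0, 3): arr[0]=9 > arr[3]=4
(2, 3): arr[2]=7 > arr[3]=4

Total inversions: 4

The array has 4 inversion(s): (0,1), (0,2), (0,3), (2,3). Each pair (i,j) satisfies i < j and arr[i] > arr[j].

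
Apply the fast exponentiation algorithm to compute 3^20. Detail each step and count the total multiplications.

Computing 3^20 by squaring (build up from 3^1; each line after the first costs one multiplication):

3^1 = 3
3^2 = (3^1)^2 = 3^2 = 9
3^4 = (3^2)^2 = 9^2 = 81
3^5 = 3 * 3^4 = 3 * 81 = 243
3^10 = (3^5)^2 = 243^2 = 59049
3^20 = (3^10)^2 = 59049^2 = 3486784401

Result: 3486784401
Multiplications needed: 5 (5 lines after 3^1)

3^20 = 3486784401. Using exponentiation by squaring, this requires 5 multiplications. The key idea: if the exponent is even, square the half-power; if odd, multiply by the base once.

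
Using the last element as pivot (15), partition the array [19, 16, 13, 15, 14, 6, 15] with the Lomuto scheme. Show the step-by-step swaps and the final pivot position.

Lomuto partition with pivot = 15:

Initial array: [19, 16, 13, 15, 14, 6, 15]

arr[0]=19 > 15: no swap
arr[1]=16 > 15: no swap
arr[2]=13 <= 15: swap with position 0, array becomes [13, 16, 19, 15, 14, 6, 15]
arr[3]=15 <= 15: swap with position 1, array becomes [13, 15, 19, 16, 14, 6, 15]
arr[4]=14 <= 15: swap with position 2, array becomes [13, 15, 14, 16, 19, 6, 15]
arr[5]=6 <= 15: swap with position 3, array becomes [13, 15, 14, 6, 19, 16, 15]

Place pivot at position 4: [13, 15, 14, 6, 15, 16, 19]
Pivot position: 4

After partitioning with pivot 15, the array becomes [13, 15, 14, 6, 15, 16, 19]. The pivot is placed at index 4. All elements to the left of the pivot are <= 15, and all elements to the right are > 15.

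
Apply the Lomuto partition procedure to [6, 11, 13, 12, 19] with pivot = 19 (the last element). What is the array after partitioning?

Lomuto partition with pivot = 19:

Initial array: [6, 11, 13, 12, 19]

arr[0]=6 <= 19: swap with position 0, array becomes [6, 11, 13, 12, 19]
arr[1]=11 <= 19: swap with position 1, array becomes [6, 11, 13, 12, 19]
arr[2]=13 <= 19: swap with position 2, array becomes [6, 11, 13, 12, 19]
arr[3]=12 <= 19: swap with position 3, array becomes [6, 11, 13, 12, 19]

Place pivot at position 4: [6, 11, 13, 12, 19]
Pivot position: 4

After partitioning with pivot 19, the array becomes [6, 11, 13, 12, 19]. The pivot is placed at index 4. All elements to the left of the pivot are <= 19, and all elements to the right are > 19.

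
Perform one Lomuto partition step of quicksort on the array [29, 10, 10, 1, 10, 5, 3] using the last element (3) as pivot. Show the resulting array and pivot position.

Lomuto partition with pivot = 3:

Initial array: [29, 10, 10, 1, 10, 5, 3]

arr[0]=29 > 3: no swap
arr[1]=10 > 3: no swap
arr[2]=10 > 3: no swap
arr[3]=1 <= 3: swap with position 0, array becomes [1, 10, 10, 29, 10, 5, 3]
arr[4]=10 > 3: no swap
arr[5]=5 > 3: no swap

Place pivot at position 1: [1, 3, 10, 29, 10, 5, 10]
Pivot position: 1

After partitioning with pivot 3, the array becomes [1, 3, 10, 29, 10, 5, 10]. The pivot is placed at index 1. All elements to the left of the pivot are <= 3, and all elements to the right are > 3.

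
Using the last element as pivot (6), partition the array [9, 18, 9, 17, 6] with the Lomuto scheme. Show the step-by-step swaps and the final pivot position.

Lomuto partition with pivot = 6:

Initial array: [9, 18, 9, 17, 6]

arr[0]=9 > 6: no swap
arr[1]=18 > 6: no swap
arr[2]=9 > 6: no swap
arr[3]=17 > 6: no swap

Place pivot at position 0: [6, 18, 9, 17, 9]
Pivot position: 0

After partitioning with pivot 6, the array becomes [6, 18, 9, 17, 9]. The pivot is placed at index 0. All elements to the left of the pivot are <= 6, and all elements to the right are > 6.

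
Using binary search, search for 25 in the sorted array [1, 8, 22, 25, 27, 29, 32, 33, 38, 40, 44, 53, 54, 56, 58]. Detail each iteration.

Binary search for 25 in [1, 8, 22, 25, 27, 29, 32, 33, 38, 40, 44, 53, 54, 56, 58]:

lo=0, hi=14, mid=7, arr[mid]=33 -> 33 > 25, search left half
lo=0, hi=6, mid=3, arr[mid]=25 -> Found target at index 3!

Binary search finds 25 at index 3 after 2 comparisons. The search repeatedly halves the search space by comparing with the middle element.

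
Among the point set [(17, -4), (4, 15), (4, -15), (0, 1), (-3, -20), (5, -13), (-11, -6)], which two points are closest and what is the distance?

Computing all pairwise distances among 7 points:

d((17, -4), (4, 15)) = 23.0217
d((17, -4), (4, -15)) = 17.0294
d((17, -4), (0, 1)) = 17.72
d((17, -4), (-3, -20)) = 25.6125
d((17, -4), (5, -13)) = 15.0
d((17, -4), (-11, -6)) = 28.0713
d((4, 15), (4, -15)) = 30.0
d((4, 15), (0, 1)) = 14.5602
d((4, 15), (-3, -20)) = 35.6931
d((4, 15), (5, -13)) = 28.0179
d((4, 15), (-11, -6)) = 25.807
d((4, -15), (0, 1)) = 16.4924
d((4, -15), (-3, -20)) = 8.6023
d((4, -15), (5, -13)) = 2.2361 <-- minimum
d((4, -15), (-11, -6)) = 17.4929
d((0, 1), (-3, -20)) = 21.2132
d((0, 1), (5, -13)) = 14.8661
d((0, 1), (-11, -6)) = 13.0384
d((-3, -20), (5, -13)) = 10.6301
d((-3, -20), (-11, -6)) = 16.1245
d((5, -13), (-11, -6)) = 17.4642

Closest pair: (4, -15) and (5, -13) with distance 2.2361

The closest pair is (4, -15) and (5, -13) with Euclidean distance 2.2361. For 7 points, brute-force pairwise comparison is shown above. For large n, the divide-and-conquer algorithm (sort by x, recurse on halves, check the dividing strip) achieves O(n log n).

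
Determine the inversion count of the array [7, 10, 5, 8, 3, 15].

Finding inversions in [7, 10, 5, 8, 3, 15]:

(0, 2): arr[0]=7 > arr[2]=5
(0, 4): arr[0]=7 > arr[4]=3
(1, 2): arr[1]=10 > arr[2]=5
(1, 3): arr[1]=10 > arr[3]=8
(1, 4): arr[1]=10 > arr[4]=3
(2, 4): arr[2]=5 > arr[4]=3
(3, 4): arr[3]=8 > arr[4]=3

Total inversions: 7

The array has 7 inversion(s): (0,2), (0,4), (1,2), (1,3), (1,4), (2,4), (3,4). Each pair (i,j) satisfies i < j and arr[i] > arr[j].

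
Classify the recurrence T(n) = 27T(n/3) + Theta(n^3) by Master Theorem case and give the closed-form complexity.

Master Theorem for T(n) = 27T(n/3) + O(n^3):

a = 27, b = 3, c = 3
log_b(a) = log_3(27) = 3.0000

Case 2: c = 3 = log_3(27) = 3.0000
T(n) = O(n^3 log n) = O(n^3 log n)

For T(n) = 27T(n/3) + O(n^3): log_3(27) = 3.0000. This is Case 2 of the Master Theorem (c = log_b(a), equal work at all levels), giving O(n^3 log n).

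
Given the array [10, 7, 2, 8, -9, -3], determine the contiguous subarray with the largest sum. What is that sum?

Using Kadane's algorithm on [10, 7, 2, 8, -9, -3]:

Scanning through the array:
Position 1 (value 7): max_ending_here = 17, max_so_far = 17
Position 2 (value 2): max_ending_here = 19, max_so_far = 19
Position 3 (value 8): max_ending_here = 27, max_so_far = 27
Position 4 (value -9): max_ending_here = 18, max_so_far = 27
Position 5 (value -3): max_ending_here = 15, max_so_far = 27

Maximum subarray: [10, 7, 2, 8]
Maximum sum: 27

The maximum subarray is [10, 7, 2, 8] with sum 27. This subarray runs from index 0 to index 3.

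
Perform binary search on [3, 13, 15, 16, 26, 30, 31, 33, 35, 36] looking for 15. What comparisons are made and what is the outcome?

Binary search for 15 in [3, 13, 15, 16, 26, 30, 31, 33, 35, 36]:

lo=0, hi=9, mid=4, arr[mid]=26 -> 26 > 15, search left half
lo=0, hi=3, mid=1, arr[mid]=13 -> 13 < 15, search right half
lo=2, hi=3, mid=2, arr[mid]=15 -> Found target at index 2!

Binary search finds 15 at index 2 after 3 comparisons. The search repeatedly halves the search space by comparing with the middle element.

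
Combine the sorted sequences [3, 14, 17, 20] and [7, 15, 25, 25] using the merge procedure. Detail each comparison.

Merging process:

Compare 3 vs 7: take 3 from left. Merged: [3]
Compare 14 vs 7: take 7 from right. Merged: [3, 7]
Compare 14 vs 15: take 14 from left. Merged: [3, 7, 14]
Compare 17 vs 15: take 15 from right. Merged: [3, 7, 14, 15]
Compare 17 vs 25: take 17 from left. Merged: [3, 7, 14, 15, 17]
Compare 20 vs 25: take 20 from left. Merged: [3, 7, 14, 15, 17, 20]
Append remaining from right: [25, 25]. Merged: [3, 7, 14, 15, 17, 20, 25, 25]

Final merged array: [3, 7, 14, 15, 17, 20, 25, 25]
Total comparisons: 6

The merged array is [3, 7, 14, 15, 17, 20, 25, 25], requiring 6 comparisons. The merge step runs in O(n) time where n is the total number of elements.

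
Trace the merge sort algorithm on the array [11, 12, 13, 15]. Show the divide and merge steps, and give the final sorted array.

Merge sort trace:

Split: [11, 12, 13, 15] -> [11, 12] and [13, 15]
  Split: [11, 12] -> [11] and [12]
  Merge: [11] + [12] -> [11, 12]
  Split: [13, 15] -> [13] and [15]
  Merge: [13] + [15] -> [13, 15]
Merge: [11, 12] + [13, 15] -> [11, 12, 13, 15]

Final sorted array: [11, 12, 13, 15]

The merge sort proceeds by recursively splitting the array and merging sorted halves.
After all merges, the sorted array is [11, 12, 13, 15].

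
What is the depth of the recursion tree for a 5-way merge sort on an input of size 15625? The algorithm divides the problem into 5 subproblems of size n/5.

For divide and conquer with division factor 5:

Problem sizes at each level:
Level 0: 15625
Level 1: 3125
Level 2: 625
Level 3: 125
Level 4: 25
Level 5: 5
Level 6: 1

The root is level 0 and the size-1 base case is level 6 (the tree spans levels 0 through 6, i.e. 7 levels counting the root), so the depth is the number of divisions: log_5(15625) = 6

The recursion tree depth is log_5(15625) = 6. At each level, the problem size is divided by 5, so it takes 6 divisions to reduce to a base case of size 1. The algorithm makes 5 recursive calls at each level.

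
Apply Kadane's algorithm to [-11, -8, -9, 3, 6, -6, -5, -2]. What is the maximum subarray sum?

Using Kadane's algorithm on [-11, -8, -9, 3, 6, -6, -5, -2]:

Scanning through the array:
Position 1 (value -8): max_ending_here = -8, max_so_far = -8
Position 2 (value -9): max_ending_here = -9, max_so_far = -8
Position 3 (value 3): max_ending_here = 3, max_so_far = 3
Position 4 (value 6): max_ending_here = 9, max_so_far = 9
Position 5 (value -6): max_ending_here = 3, max_so_far = 9
Position 6 (value -5): max_ending_here = -2, max_so_far = 9
Position 7 (value -2): max_ending_here = -2, max_so_far = 9

Maximum subarray: [3, 6]
Maximum sum: 9

The maximum subarray is [3, 6] with sum 9. This subarray runs from index 3 to index 4.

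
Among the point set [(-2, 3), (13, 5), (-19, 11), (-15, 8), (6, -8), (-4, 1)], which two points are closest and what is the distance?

Computing all pairwise distances among 6 points:

d((-2, 3), (13, 5)) = 15.1327
d((-2, 3), (-19, 11)) = 18.7883
d((-2, 3), (-15, 8)) = 13.9284
d((-2, 3), (6, -8)) = 13.6015
d((-2, 3), (-4, 1)) = 2.8284 <-- minimum
d((13, 5), (-19, 11)) = 32.5576
d((13, 5), (-15, 8)) = 28.1603
d((13, 5), (6, -8)) = 14.7648
d((13, 5), (-4, 1)) = 17.4642
d((-19, 11), (-15, 8)) = 5.0
d((-19, 11), (6, -8)) = 31.4006
d((-19, 11), (-4, 1)) = 18.0278
d((-15, 8), (6, -8)) = 26.4008
d((-15, 8), (-4, 1)) = 13.0384
d((6, -8), (-4, 1)) = 13.4536

Closest pair: (-2, 3) and (-4, 1) with distance 2.8284

The closest pair is (-2, 3) and (-4, 1) with Euclidean distance 2.8284. For 6 points, brute-force pairwise comparison is shown above. For large n, the divide-and-conquer algorithm (sort by x, recurse on halves, check the dividing strip) achieves O(n log n).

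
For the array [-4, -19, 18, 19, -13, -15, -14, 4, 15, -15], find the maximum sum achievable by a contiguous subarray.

Using Kadane's algorithm on [-4, -19, 18, 19, -13, -15, -14, 4, 15, -15]:

Scanning through the array:
Position 1 (value -19): max_ending_here = -19, max_so_far = -4
Position 2 (value 18): max_ending_here = 18, max_so_far = 18
Position 3 (value 19): max_ending_here = 37, max_so_far = 37
Position 4 (value -13): max_ending_here = 24, max_so_far = 37
Position 5 (value -15): max_ending_here = 9, max_so_far = 37
Position 6 (value -14): max_ending_here = -5, max_so_far = 37
Position 7 (value 4): max_ending_here = 4, max_so_far = 37
Position 8 (value 15): max_ending_here = 19, max_so_far = 37
Position 9 (value -15): max_ending_here = 4, max_so_far = 37

Maximum subarray: [18, 19]
Maximum sum: 37

The maximum subarray is [18, 19] with sum 37. This subarray runs from index 2 to index 3.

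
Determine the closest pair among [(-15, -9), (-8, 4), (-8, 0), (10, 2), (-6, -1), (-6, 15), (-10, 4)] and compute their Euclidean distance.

Computing all pairwise distances among 7 points:

d((-15, -9), (-8, 4)) = 14.7648
d((-15, -9), (-8, 0)) = 11.4018
d((-15, -9), (10, 2)) = 27.313
d((-15, -9), (-6, -1)) = 12.0416
d((-15, -9), (-6, 15)) = 25.632
d((-15, -9), (-10, 4)) = 13.9284
d((-8, 4), (-8, 0)) = 4.0
d((-8, 4), (10, 2)) = 18.1108
d((-8, 4), (-6, -1)) = 5.3852
d((-8, 4), (-6, 15)) = 11.1803
d((-8, 4), (-10, 4)) = 2.0 <-- minimum
d((-8, 0), (10, 2)) = 18.1108
d((-8, 0), (-6, -1)) = 2.2361
d((-8, 0), (-6, 15)) = 15.1327
d((-8, 0), (-10, 4)) = 4.4721
d((10, 2), (-6, -1)) = 16.2788
d((10, 2), (-6, 15)) = 20.6155
d((10, 2), (-10, 4)) = 20.0998
d((-6, -1), (-6, 15)) = 16.0
d((-6, -1), (-10, 4)) = 6.4031
d((-6, 15), (-10, 4)) = 11.7047

Closest pair: (-8, 4) and (-10, 4) with distance 2.0

The closest pair is (-8, 4) and (-10, 4) with Euclidean distance 2.0. For 7 points, brute-force pairwise comparison is shown above. For large n, the divide-and-conquer algorithm (sort by x, recurse on halves, check the dividing strip) achieves O(n log n).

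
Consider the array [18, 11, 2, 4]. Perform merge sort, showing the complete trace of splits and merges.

Merge sort trace:

Split: [18, 11, 2, 4] -> [18, 11] and [2, 4]
  Split: [18, 11] -> [18] and [11]
  Merge: [18] + [11] -> [11, 18]
  Split: [2, 4] -> [2] and [4]
  Merge: [2] + [4] -> [2, 4]
Merge: [11, 18] + [2, 4] -> [2, 4, 11, 18]

Final sorted array: [2, 4, 11, 18]

The merge sort proceeds by recursively splitting the array and merging sorted halves.
After all merges, the sorted array is [2, 4, 11, 18].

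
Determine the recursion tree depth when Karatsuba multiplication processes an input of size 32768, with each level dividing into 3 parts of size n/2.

For divide and conquer with division factor 2:

Problem sizes at each level:
Level 0: 32768
Level 1: 16384
Level 2: 8192
Level 3: 4096
Level 4: 2048
Level 5: 1024
Level 6: 512
Level 7: 256
Level 8: 128
Level 9: 64
Level 10: 32
Level 11: 16
Level 12: 8
Level 13: 4
Level 14: 2
Level 15: 1

The root is level 0 and the size-1 base case is level 15 (the tree spans levels 0 through 15, i.e. 16 levels counting the root), so the depth is the number of divisions: log_2(32768) = 15

The recursion tree depth is log_2(32768) = 15. At each level, the problem size is divided by 2, so it takes 15 divisions to reduce to a base case of size 1. The algorithm makes 3 recursive calls at each level.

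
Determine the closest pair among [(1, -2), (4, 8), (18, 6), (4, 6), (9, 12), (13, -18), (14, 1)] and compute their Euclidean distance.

Computing all pairwise distances among 7 points:

d((1, -2), (4, 8)) = 10.4403
d((1, -2), (18, 6)) = 18.7883
d((1, -2), (4, 6)) = 8.544
d((1, -2), (9, 12)) = 16.1245
d((1, -2), (13, -18)) = 20.0
d((1, -2), (14, 1)) = 13.3417
d((4, 8), (18, 6)) = 14.1421
d((4, 8), (4, 6)) = 2.0 <-- minimum
d((4, 8), (9, 12)) = 6.4031
d((4, 8), (13, -18)) = 27.5136
d((4, 8), (14, 1)) = 12.2066
d((18, 6), (4, 6)) = 14.0
d((18, 6), (9, 12)) = 10.8167
d((18, 6), (13, -18)) = 24.5153
d((18, 6), (14, 1)) = 6.4031
d((4, 6), (9, 12)) = 7.8102
d((4, 6), (13, -18)) = 25.632
d((4, 6), (14, 1)) = 11.1803
d((9, 12), (13, -18)) = 30.2655
d((9, 12), (14, 1)) = 12.083
d((13, -18), (14, 1)) = 19.0263

Closest pair: (4, 8) and (4, 6) with distance 2.0

The closest pair is (4, 8) and (4, 6) with Euclidean distance 2.0. For 7 points, brute-force pairwise comparison is shown above. For large n, the divide-and-conquer algorithm (sort by x, recurse on halves, check the dividing strip) achieves O(n log n).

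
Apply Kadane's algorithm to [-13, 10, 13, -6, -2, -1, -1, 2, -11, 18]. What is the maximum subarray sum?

Using Kadane's algorithm on [-13, 10, 13, -6, -2, -1, -1, 2, -11, 18]:

Scanning through the array:
Position 1 (value 10): max_ending_here = 10, max_so_far = 10
Position 2 (value 13): max_ending_here = 23, max_so_far = 23
Position 3 (value -6): max_ending_here = 17, max_so_far = 23
Position 4 (value -2): max_ending_here = 15, max_so_far = 23
Position 5 (value -1): max_ending_here = 14, max_so_far = 23
Position 6 (value -1): max_ending_here = 13, max_so_far = 23
Position 7 (value 2): max_ending_here = 15, max_so_far = 23
Position 8 (value -11): max_ending_here = 4, max_so_far = 23
Position 9 (value 18): max_ending_here = 22, max_so_far = 23

Maximum subarray: [10, 13]
Maximum sum: 23

The maximum subarray is [10, 13] with sum 23. This subarray runs from index 1 to index 2.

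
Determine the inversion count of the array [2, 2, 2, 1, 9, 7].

Finding inversions in [2, 2, 2, 1, 9, 7]:

(0, 3): arr[0]=2 > arr[3]=1
(1, 3): arr[1]=2 > arr[3]=1
(2, 3): arr[2]=2 > arr[3]=1
(4, 5): arr[4]=9 > arr[5]=7

Total inversions: 4

The array has 4 inversion(s): (0,3), (1,3), (2,3), (4,5). Each pair (i,j) satisfies i < j and arr[i] > arr[j].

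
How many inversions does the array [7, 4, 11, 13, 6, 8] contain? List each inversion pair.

Finding inversions in [7, 4, 11, 13, 6, 8]:

(0, 1): arr[0]=7 > arr[1]=4
(0, 4): arr[0]=7 > arr[4]=6
(2, 4): arr[2]=11 > arr[4]=6
(2, 5): arr[2]=11 > arr[5]=8
(3, 4): arr[3]=13 > arr[4]=6
(3, 5): arr[3]=13 > arr[5]=8

Total inversions: 6

The array has 6 inversion(s): (0,1), (0,4), (2,4), (2,5), (3,4), (3,5). Each pair (i,j) satisfies i < j and arr[i] > arr[j].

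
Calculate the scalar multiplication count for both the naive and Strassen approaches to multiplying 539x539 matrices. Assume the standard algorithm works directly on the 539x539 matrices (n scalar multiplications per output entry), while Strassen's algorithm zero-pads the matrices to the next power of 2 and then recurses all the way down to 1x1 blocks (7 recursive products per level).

Matrix multiplication for 539x539 matrices:

Strassen's algorithm requires power-of-2 dimensions. Pad 539x539 to 1024x1024 (next power of 2).

Standard algorithm: 539^3 = 156590819 multiplications
Strassen's algorithm: 7^(log2(1024)) = 7^10 = 282475249 multiplications
Difference: 156590819 - 282475249 = -125884430 (Strassen uses MORE here due to padding overhead — for small or just-over-power-of-2 n, padding can outweigh the per-level savings)

Standard: 156590819 multiplications (539^3). Strassen: 282475249 multiplications (7^10, after padding to 1024x1024). Strassen reduces 8 recursive multiplications to 7 at each level.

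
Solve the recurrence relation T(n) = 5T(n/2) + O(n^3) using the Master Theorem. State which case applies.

Master Theorem for T(n) = 5T(n/2) + O(n^3):

a = 5, b = 2, c = 3
log_b(a) = log_2(5) = 2.3219

Case 3: c = 3 > log_2(5) = 2.3219
T(n) = O(n^3) = O(n^3)

For T(n) = 5T(n/2) + O(n^3): log_2(5) = 2.3219. This is Case 3 of the Master Theorem (c > log_b(a), work dominated by root), giving O(n^3).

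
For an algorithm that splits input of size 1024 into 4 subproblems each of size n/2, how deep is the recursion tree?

For divide and conquer with division factor 2:

Problem sizes at each level:
Level 0: 1024
Level 1: 512
Level 2: 256
Level 3: 128
Level 4: 64
Level 5: 32
Level 6: 16
Level 7: 8
Level 8: 4
Level 9: 2
Level 10: 1

The root is level 0 and the size-1 base case is level 10 (the tree spans levels 0 through 10, i.e. 11 levels counting the root), so the depth is the number of divisions: log_2(1024) = 10

The recursion tree depth is log_2(1024) = 10. At each level, the problem size is divided by 2, so it takes 10 divisions to reduce to a base case of size 1. The algorithm makes 4 recursive calls at each level.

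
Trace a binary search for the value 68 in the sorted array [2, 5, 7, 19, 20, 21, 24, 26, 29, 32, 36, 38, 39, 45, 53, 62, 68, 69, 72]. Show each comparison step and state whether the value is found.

Binary search for 68 in [2, 5, 7, 19, 20, 21, 24, 26, 29, 32, 36, 38, 39, 45, 53, 62, 68, 69, 72]:

lo=0, hi=18, mid=9, arr[mid]=32 -> 32 < 68, search right half
lo=10, hi=18, mid=14, arr[mid]=53 -> 53 < 68, search right half
lo=15, hi=18, mid=16, arr[mid]=68 -> Found target at index 16!

Binary search finds 68 at index 16 after 3 comparisons. The search repeatedly halves the search space by comparing with the middle element.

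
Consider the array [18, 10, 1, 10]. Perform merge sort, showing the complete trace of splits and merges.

Merge sort trace:

Split: [18, 10, 1, 10] -> [18, 10] and [1, 10]
  Split: [18, 10] -> [18] and [10]
  Merge: [18] + [10] -> [10, 18]
  Split: [1, 10] -> [1] and [10]
  Merge: [1] + [10] -> [1, 10]
Merge: [10, 18] + [1, 10] -> [1, 10, 10, 18]

Final sorted array: [1, 10, 10, 18]

The merge sort proceeds by recursively splitting the array and merging sorted halves.
After all merges, the sorted array is [1, 10, 10, 18].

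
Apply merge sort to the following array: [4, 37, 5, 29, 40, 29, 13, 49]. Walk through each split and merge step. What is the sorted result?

Merge sort trace:

Split: [4, 37, 5, 29, 40, 29, 13, 49] -> [4, 37, 5, 29] and [40, 29, 13, 49]
  Split: [4, 37, 5, 29] -> [4, 37] and [5, 29]
    Split: [4, 37] -> [4] and [37]
    Merge: [4] + [37] -> [4, 37]
    Split: [5, 29] -> [5] and [29]
    Merge: [5] + [29] -> [5, 29]
  Merge: [4, 37] + [5, 29] -> [4, 5, 29, 37]
  Split: [40, 29, 13, 49] -> [40, 29] and [13, 49]
    Split: [40, 29] -> [40] and [29]
    Merge: [40] + [29] -> [29, 40]
    Split: [13, 49] -> [13] and [49]
    Merge: [13] + [49] -> [13, 49]
  Merge: [29, 40] + [13, 49] -> [13, 29, 40, 49]
Merge: [4, 5, 29, 37] + [13, 29, 40, 49] -> [4, 5, 13, 29, 29, 37, 40, 49]

Final sorted array: [4, 5, 13, 29, 29, 37, 40, 49]

The merge sort proceeds by recursively splitting the array and merging sorted halves.
After all merges, the sorted array is [4, 5, 13, 29, 29, 37, 40, 49].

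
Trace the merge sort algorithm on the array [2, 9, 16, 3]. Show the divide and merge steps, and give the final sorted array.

Merge sort trace:

Split: [2, 9, 16, 3] -> [2, 9] and [16, 3]
  Split: [2, 9] -> [2] and [9]
  Merge: [2] + [9] -> [2, 9]
  Split: [16, 3] -> [16] and [3]
  Merge: [16] + [3] -> [3, 16]
Merge: [2, 9] + [3, 16] -> [2, 3, 9, 16]

Final sorted array: [2, 3, 9, 16]

The merge sort proceeds by recursively splitting the array and merging sorted halves.
After all merges, the sorted array is [2, 3, 9, 16].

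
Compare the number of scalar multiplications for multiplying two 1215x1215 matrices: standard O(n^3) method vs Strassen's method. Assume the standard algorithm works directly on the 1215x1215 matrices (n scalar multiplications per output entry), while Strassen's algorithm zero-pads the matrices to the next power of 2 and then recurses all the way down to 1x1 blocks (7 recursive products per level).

Matrix multiplication for 1215x1215 matrices:

Strassen's algorithm requires power-of-2 dimensions. Pad 1215x1215 to 2048x2048 (next power of 2).

Standard algorithm: 1215^3 = 1793613375 multiplications
Strassen's algorithm: 7^(log2(2048)) = 7^11 = 1977326743 multiplications
Difference: 1793613375 - 1977326743 = -183713368 (Strassen uses MORE here due to padding overhead — for small or just-over-power-of-2 n, padding can outweigh the per-level savings)

Standard: 1793613375 multiplications (1215^3). Strassen: 1977326743 multiplications (7^11, after padding to 2048x2048). Strassen reduces 8 recursive multiplications to 7 at each level.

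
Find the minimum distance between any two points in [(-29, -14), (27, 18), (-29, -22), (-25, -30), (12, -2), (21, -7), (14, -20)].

Computing all pairwise distances among 7 points:

d((-29, -14), (27, 18)) = 64.4981
d((-29, -14), (-29, -22)) = 8.0 <-- minimum
d((-29, -14), (-25, -30)) = 16.4924
d((-29, -14), (12, -2)) = 42.72
d((-29, -14), (21, -7)) = 50.4876
d((-29, -14), (14, -20)) = 43.4166
d((27, 18), (-29, -22)) = 68.8186
d((27, 18), (-25, -30)) = 70.7672
d((27, 18), (12, -2)) = 25.0
d((27, 18), (21, -7)) = 25.7099
d((27, 18), (14, -20)) = 40.1622
d((-29, -22), (-25, -30)) = 8.9443
d((-29, -22), (12, -2)) = 45.618
d((-29, -22), (21, -7)) = 52.2015
d((-29, -22), (14, -20)) = 43.0465
d((-25, -30), (12, -2)) = 46.4004
d((-25, -30), (21, -7)) = 51.4296
d((-25, -30), (14, -20)) = 40.2616
d((12, -2), (21, -7)) = 10.2956
d((12, -2), (14, -20)) = 18.1108
d((21, -7), (14, -20)) = 14.7648

Closest pair: (-29, -14) and (-29, -22) with distance 8.0

The closest pair is (-29, -14) and (-29, -22) with Euclidean distance 8.0. For 7 points, brute-force pairwise comparison is shown above. For large n, the divide-and-conquer algorithm (sort by x, recurse on halves, check the dividing strip) achieves O(n log n).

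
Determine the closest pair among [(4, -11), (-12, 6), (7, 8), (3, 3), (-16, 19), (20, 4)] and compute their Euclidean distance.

Computing all pairwise distances among 6 points:

d((4, -11), (-12, 6)) = 23.3452
d((4, -11), (7, 8)) = 19.2354
d((4, -11), (3, 3)) = 14.0357
d((4, -11), (-16, 19)) = 36.0555
d((4, -11), (20, 4)) = 21.9317
d((-12, 6), (7, 8)) = 19.105
d((-12, 6), (3, 3)) = 15.2971
d((-12, 6), (-16, 19)) = 13.6015
d((-12, 6), (20, 4)) = 32.0624
d((7, 8), (3, 3)) = 6.4031 <-- minimum
d((7, 8), (-16, 19)) = 25.4951
d((7, 8), (20, 4)) = 13.6015
d((3, 3), (-16, 19)) = 24.8395
d((3, 3), (20, 4)) = 17.0294
d((-16, 19), (20, 4)) = 39.0

Closest pair: (7, 8) and (3, 3) with distance 6.4031

The closest pair is (7, 8) and (3, 3) with Euclidean distance 6.4031. For 6 points, brute-force pairwise comparison is shown above. For large n, the divide-and-conquer algorithm (sort by x, recurse on halves, check the dividing strip) achieves O(n log n).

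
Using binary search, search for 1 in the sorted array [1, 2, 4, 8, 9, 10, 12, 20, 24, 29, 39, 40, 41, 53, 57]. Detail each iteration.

Binary search for 1 in [1, 2, 4, 8, 9, 10, 12, 20, 24, 29, 39, 40, 41, 53, 57]:

lo=0, hi=14, mid=7, arr[mid]=20 -> 20 > 1, search left half
lo=0, hi=6, mid=3, arr[mid]=8 -> 8 > 1, search left half
lo=0, hi=2, mid=1, arr[mid]=2 -> 2 > 1, search left half
lo=0, hi=0, mid=0, arr[mid]=1 -> Found target at index 0!

Binary search finds 1 at index 0 after 4 comparisons. The search repeatedly halves the search space by comparing with the middle element.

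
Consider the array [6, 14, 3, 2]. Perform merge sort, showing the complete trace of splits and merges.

Merge sort trace:

Split: [6, 14, 3, 2] -> [6, 14] and [3, 2]
  Split: [6, 14] -> [6] and [14]
  Merge: [6] + [14] -> [6, 14]
  Split: [3, 2] -> [3] and [2]
  Merge: [3] + [2] -> [2, 3]
Merge: [6, 14] + [2, 3] -> [2, 3, 6, 14]

Final sorted array: [2, 3, 6, 14]

The merge sort proceeds by recursively splitting the array and merging sorted halves.
After all merges, the sorted array is [2, 3, 6, 14].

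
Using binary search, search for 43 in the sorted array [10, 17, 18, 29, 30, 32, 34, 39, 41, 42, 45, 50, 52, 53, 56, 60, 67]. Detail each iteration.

Binary search for 43 in [10, 17, 18, 29, 30, 32, 34, 39, 41, 42, 45, 50, 52, 53, 56, 60, 67]:

lo=0, hi=16, mid=8, arr[mid]=41 -> 41 < 43, search right half
lo=9, hi=16, mid=12, arr[mid]=52 -> 52 > 43, search left half
lo=9, hi=11, mid=10, arr[mid]=45 -> 45 > 43, search left half
lo=9, hi=9, mid=9, arr[mid]=42 -> 42 < 43, search right half
lo=10 > hi=9, target 43 not found

Binary search determines that 43 is not in the array after 4 comparisons. The search space was exhausted without finding the target.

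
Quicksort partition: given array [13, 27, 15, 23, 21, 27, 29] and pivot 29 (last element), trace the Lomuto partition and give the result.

Lomuto partition with pivot = 29:

Initial array: [13, 27, 15, 23, 21, 27, 29]

arr[0]=13 <= 29: swap with position 0, array becomes [13, 27, 15, 23, 21, 27, 29]
arr[1]=27 <= 29: swap with position 1, array becomes [13, 27, 15, 23, 21, 27, 29]
arr[2]=15 <= 29: swap with position 2, array becomes [13, 27, 15, 23, 21, 27, 29]
arr[3]=23 <= 29: swap with position 3, array becomes [13, 27, 15, 23, 21, 27, 29]
arr[4]=21 <= 29: swap with position 4, array becomes [13, 27, 15, 23, 21, 27, 29]
arr[5]=27 <= 29: swap with position 5, array becomes [13, 27, 15, 23, 21, 27, 29]

Place pivot at position 6: [13, 27, 15, 23, 21, 27, 29]
Pivot position: 6

After partitioning with pivot 29, the array becomes [13, 27, 15, 23, 21, 27, 29]. The pivot is placed at index 6. All elements to the left of the pivot are <= 29, and all elements to the right are > 29.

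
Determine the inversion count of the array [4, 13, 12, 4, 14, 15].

Finding inversions in [4, 13, 12, 4, 14, 15]:

(1, 2): arr[1]=13 > arr[2]=12
(1, 3): arr[1]=13 > arr[3]=4
(2, 3): arr[2]=12 > arr[3]=4

Total inversions: 3

The array has 3 inversion(s): (1,2), (1,3), (2,3). Each pair (i,j) satisfies i < j and arr[i] > arr[j].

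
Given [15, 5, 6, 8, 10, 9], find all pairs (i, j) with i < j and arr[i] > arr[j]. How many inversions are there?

Finding inversions in [15, 5, 6, 8, 10, 9]:

(0, 1): arr[0]=15 > arr[1]=5
(0, 2): arr[0]=15 > arr[2]=6
(0, 3): arr[0]=15 > arr[3]=8
(0, 4): arr[0]=15 > arr[4]=10
(0, 5): arr[0]=15 > arr[5]=9
(4, 5): arr[4]=10 > arr[5]=9

Total inversions: 6

The array has 6 inversion(s): (0,1), (0,2), (0,3), (0,4), (0,5), (4,5). Each pair (i,j) satisfies i < j and arr[i] > arr[j].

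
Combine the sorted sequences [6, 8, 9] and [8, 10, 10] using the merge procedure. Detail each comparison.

Merging process:

Compare 6 vs 8: take 6 from left. Merged: [6]
Compare 8 vs 8: take 8 from left. Merged: [6, 8]
Compare 9 vs 8: take 8 from right. Merged: [6, 8, 8]
Compare 9 vs 10: take 9 from left. Merged: [6, 8, 8, 9]
Append remaining from right: [10, 10]. Merged: [6, 8, 8, 9, 10, 10]

Final merged array: [6, 8, 8, 9, 10, 10]
Total comparisons: 4

The merged array is [6, 8, 8, 9, 10, 10], requiring 4 comparisons. The merge step runs in O(n) time where n is the total number of elements.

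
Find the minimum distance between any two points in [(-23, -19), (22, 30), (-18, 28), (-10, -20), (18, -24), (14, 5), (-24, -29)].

Computing all pairwise distances among 7 points:

d((-23, -19), (22, 30)) = 66.5282
d((-23, -19), (-18, 28)) = 47.2652
d((-23, -19), (-10, -20)) = 13.0384
d((-23, -19), (18, -24)) = 41.3038
d((-23, -19), (14, 5)) = 44.1022
d((-23, -19), (-24, -29)) = 10.0499 <-- minimum
d((22, 30), (-18, 28)) = 40.05
d((22, 30), (-10, -20)) = 59.3633
d((22, 30), (18, -24)) = 54.1479
d((22, 30), (14, 5)) = 26.2488
d((22, 30), (-24, -29)) = 74.8131
d((-18, 28), (-10, -20)) = 48.6621
d((-18, 28), (18, -24)) = 63.2456
d((-18, 28), (14, 5)) = 39.4081
d((-18, 28), (-24, -29)) = 57.3149
d((-10, -20), (18, -24)) = 28.2843
d((-10, -20), (14, 5)) = 34.6554
d((-10, -20), (-24, -29)) = 16.6433
d((18, -24), (14, 5)) = 29.2746
d((18, -24), (-24, -29)) = 42.2966
d((14, 5), (-24, -29)) = 50.9902

Closest pair: (-23, -19) and (-24, -29) with distance 10.0499

The closest pair is (-23, -19) and (-24, -29) with Euclidean distance 10.0499. For 7 points, brute-force pairwise comparison is shown above. For large n, the divide-and-conquer algorithm (sort by x, recurse on halves, check the dividing strip) achieves O(n log n).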